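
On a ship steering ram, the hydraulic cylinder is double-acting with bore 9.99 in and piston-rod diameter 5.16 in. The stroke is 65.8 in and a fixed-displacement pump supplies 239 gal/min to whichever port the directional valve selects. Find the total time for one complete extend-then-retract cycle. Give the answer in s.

t ≈ 9.71 s

Cap-side area A_cap = π/4 × (9.99 in)² = 78.38 in^2
Rod-side annular area A_ann = π/4 × (9.99² − 5.16²) = 57.47 in^2
t_ext = A_cap·L/Q = 5.605 s
t_ret = A_ann·L/Q = 4.110 s
t_cycle = t_ext + t_ret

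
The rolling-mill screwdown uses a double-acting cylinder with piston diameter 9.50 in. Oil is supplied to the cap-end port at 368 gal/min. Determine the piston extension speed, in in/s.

v ≈ 20.0 in/s

Cap-side area A_cap = π/4 × (9.50 in)² = 70.88 in^2
v = Q / A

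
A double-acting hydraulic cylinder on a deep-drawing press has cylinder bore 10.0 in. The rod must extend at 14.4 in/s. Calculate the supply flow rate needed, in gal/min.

Cap-side area A_cap = π/4 × (10.0 in)² = 78.54 in^2
Q = A × v

Q ≈ 294 gal/min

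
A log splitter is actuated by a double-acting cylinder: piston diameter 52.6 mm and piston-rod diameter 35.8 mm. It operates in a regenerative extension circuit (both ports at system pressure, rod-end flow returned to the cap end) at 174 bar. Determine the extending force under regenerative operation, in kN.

F ≈ 17.5 kN

With equal pressure on both faces, forces on the annular region cancel; the net push is pressure × rod cross-section.
Rod cross-section A_rod = π/4 × (35.8 mm)² = 1007 mm^2
F = P × A_rod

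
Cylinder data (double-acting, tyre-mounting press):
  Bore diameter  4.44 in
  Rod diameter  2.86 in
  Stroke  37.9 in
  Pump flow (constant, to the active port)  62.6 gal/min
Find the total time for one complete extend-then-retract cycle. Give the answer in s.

Cap-side area A_cap = π/4 × (4.44 in)² = 15.48 in^2
Rod-side annular area A_ann = π/4 × (4.44² − 2.86²) = 9.059 in^2
t_ext = A_cap·L/Q = 2.435 s
t_ret = A_ann·L/Q = 1.425 s
t_cycle = t_ext + t_ret

t ≈ 3.86 s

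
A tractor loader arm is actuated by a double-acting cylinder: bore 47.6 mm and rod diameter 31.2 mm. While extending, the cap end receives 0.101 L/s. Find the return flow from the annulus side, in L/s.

Q_out ≈ 0.0576 L/s

Cap-side area A_cap = π/4 × (47.6 mm)² = 1780 mm^2
Rod-side annular area A_ann = π/4 × (47.6² − 31.2²) = 1015 mm^2
Piston speed v = Q_in/A_cap; rod-end outflow Q_out = v × A_ann = Q_in × A_ann/A_cap.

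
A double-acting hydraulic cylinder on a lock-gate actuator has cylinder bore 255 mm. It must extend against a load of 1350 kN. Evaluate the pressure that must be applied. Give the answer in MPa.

Cap-side area A_cap = π/4 × (255 mm)² = 51070 mm^2
P = F / A = 1350 kN / A

P ≈ 26.4 MPa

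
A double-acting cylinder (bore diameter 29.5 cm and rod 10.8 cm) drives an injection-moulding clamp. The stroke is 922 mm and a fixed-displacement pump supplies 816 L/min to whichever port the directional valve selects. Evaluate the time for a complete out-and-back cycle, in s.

t ≈ 8.65 s

Cap-side area A_cap = π/4 × (29.5 cm)² = 683.5 cm^2
Rod-side annular area A_ann = π/4 × (29.5² − 10.8²) = 591.9 cm^2
t_ext = A_cap·L/Q = 4.634 s
t_ret = A_ann·L/Q = 4.013 s
t_cycle = t_ext + t_ret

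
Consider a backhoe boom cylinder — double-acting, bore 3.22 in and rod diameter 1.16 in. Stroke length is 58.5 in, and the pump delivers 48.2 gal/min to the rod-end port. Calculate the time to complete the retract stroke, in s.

Rod-side annular area A_ann = π/4 × (3.22² − 1.16²) = 7.086 in^2
Swept volume V = A × L; t = V / Q = A·L / Q

t ≈ 2.23 s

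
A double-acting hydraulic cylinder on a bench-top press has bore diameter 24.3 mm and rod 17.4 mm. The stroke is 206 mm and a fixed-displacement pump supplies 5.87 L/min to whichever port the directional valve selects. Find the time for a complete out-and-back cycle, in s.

t ≈ 1.45 s

Cap-side area A_cap = π/4 × (24.3 mm)² = 463.8 mm^2
Rod-side annular area A_ann = π/4 × (24.3² − 17.4²) = 226.0 mm^2
t_ext = A_cap·L/Q = 0.9765 s
t_ret = A_ann·L/Q = 0.4758 s
t_cycle = t_ext + t_ret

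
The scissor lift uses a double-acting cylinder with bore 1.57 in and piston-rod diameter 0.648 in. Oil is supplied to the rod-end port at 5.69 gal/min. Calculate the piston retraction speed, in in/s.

v ≈ 13.6 in/s

Rod-side annular area A_ann = π/4 × (1.57² − 0.648²) = 1.606 in^2
Flow into the rod-end port fills the annular volume.
v = Q / A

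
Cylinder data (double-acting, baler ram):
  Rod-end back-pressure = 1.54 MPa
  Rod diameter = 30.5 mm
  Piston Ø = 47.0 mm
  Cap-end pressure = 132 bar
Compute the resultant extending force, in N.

F ≈ 21400 N

Cap-side area A_cap = π/4 × (47.0 mm)² = 1735 mm^2
Rod-side annular area A_ann = π/4 × (47.0² − 30.5²) = 1004 mm^2
Net thrust = P_cap·A_cap − P_rod·A_ann = 22900 N − 1547 N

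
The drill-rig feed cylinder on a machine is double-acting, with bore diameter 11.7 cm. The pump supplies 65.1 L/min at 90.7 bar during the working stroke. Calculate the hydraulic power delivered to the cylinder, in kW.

Hydraulic power = P × Q

W ≈ 9.84 kW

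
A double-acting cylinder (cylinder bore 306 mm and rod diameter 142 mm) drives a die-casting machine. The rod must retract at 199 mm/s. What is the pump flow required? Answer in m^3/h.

Q ≈ 41.3 m^3/h

Rod-side annular area A_ann = π/4 × (306² − 142²) = 57700 mm^2
Q = A × v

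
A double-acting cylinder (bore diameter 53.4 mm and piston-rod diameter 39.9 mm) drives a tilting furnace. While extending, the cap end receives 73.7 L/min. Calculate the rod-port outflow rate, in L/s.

Q_out ≈ 0.543 L/s

Cap-side area A_cap = π/4 × (53.4 mm)² = 2240 mm^2
Rod-side annular area A_ann = π/4 × (53.4² − 39.9²) = 989.2 mm^2
Piston speed v = Q_in/A_cap; rod-end outflow Q_out = v × A_ann = Q_in × A_ann/A_cap.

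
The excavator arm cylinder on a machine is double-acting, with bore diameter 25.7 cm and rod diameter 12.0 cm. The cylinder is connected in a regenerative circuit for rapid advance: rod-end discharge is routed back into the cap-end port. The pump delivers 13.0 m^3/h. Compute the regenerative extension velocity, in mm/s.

v ≈ 319 mm/s

In regeneration the rod-end outflow joins the pump flow into the cap end, so the net volume the pump must supply per unit advance equals the rod cross-section area.
Rod cross-section A_rod = π/4 × (12.0 cm)² = 113.1 cm^2
v = Q_pump / A_rod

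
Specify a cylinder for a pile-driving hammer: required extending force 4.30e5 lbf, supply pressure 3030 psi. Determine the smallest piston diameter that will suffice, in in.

Extension force acts on the full piston face: F = P × (π/4)D².
D = √(4F / (πP)) = √(4 × 4.30e5 lbf / (π × 3030 psi))

D ≈ 13.4 in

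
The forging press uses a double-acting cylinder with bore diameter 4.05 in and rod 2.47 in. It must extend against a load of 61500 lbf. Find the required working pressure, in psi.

P ≈ 4770 psi

Cap-side area A_cap = π/4 × (4.05 in)² = 12.88 in^2
P = F / A = 61500 lbf / A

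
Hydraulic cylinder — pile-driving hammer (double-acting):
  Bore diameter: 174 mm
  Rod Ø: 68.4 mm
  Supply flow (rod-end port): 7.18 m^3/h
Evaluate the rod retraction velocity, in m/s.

Rod-side annular area A_ann = π/4 × (174² − 68.4²) = 20100 mm^2
Flow into the rod-end port fills the annular volume.
v = Q / A

v ≈ 0.0992 m/s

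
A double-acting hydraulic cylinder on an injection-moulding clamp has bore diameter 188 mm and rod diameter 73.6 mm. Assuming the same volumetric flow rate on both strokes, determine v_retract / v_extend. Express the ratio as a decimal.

v_ret/v_ext ≈ 1.18

Cap-side area A_cap = π/4 × (188 mm)² = 27760 mm^2
Rod-side annular area A_ann = π/4 × (188² − 73.6²) = 23500 mm^2
For equal Q, v ∝ 1/A, so v_ret/v_ext = A_cap/A_ann.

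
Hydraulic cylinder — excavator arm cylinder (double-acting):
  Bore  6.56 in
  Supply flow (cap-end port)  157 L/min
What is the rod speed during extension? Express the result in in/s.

v ≈ 4.72 in/s

Cap-side area A_cap = π/4 × (6.56 in)² = 33.80 in^2
v = Q / A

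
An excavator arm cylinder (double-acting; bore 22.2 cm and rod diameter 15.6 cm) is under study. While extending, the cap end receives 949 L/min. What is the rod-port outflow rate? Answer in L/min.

Q_out ≈ 480 L/min

Cap-side area A_cap = π/4 × (22.2 cm)² = 387.1 cm^2
Rod-side annular area A_ann = π/4 × (22.2² − 15.6²) = 195.9 cm^2
Piston speed v = Q_in/A_cap; rod-end outflow Q_out = v × A_ann = Q_in × A_ann/A_cap.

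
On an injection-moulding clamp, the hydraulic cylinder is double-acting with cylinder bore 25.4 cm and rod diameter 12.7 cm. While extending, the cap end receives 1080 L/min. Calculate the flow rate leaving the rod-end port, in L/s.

Cap-side area A_cap = π/4 × (25.4 cm)² = 506.7 cm^2
Rod-side annular area A_ann = π/4 × (25.4² − 12.7²) = 380.0 cm^2
Piston speed v = Q_in/A_cap; rod-end outflow Q_out = v × A_ann = Q_in × A_ann/A_cap.

Q_out ≈ 13.5 L/s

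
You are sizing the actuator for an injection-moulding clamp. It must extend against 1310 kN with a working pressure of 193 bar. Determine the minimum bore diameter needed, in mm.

D ≈ 294 mm

Extension force acts on the full piston face: F = P × (π/4)D².
D = √(4F / (πP)) = √(4 × 1310 kN / (π × 193 bar))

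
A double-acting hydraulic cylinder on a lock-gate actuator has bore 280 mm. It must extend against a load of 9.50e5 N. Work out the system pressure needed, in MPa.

P ≈ 15.4 MPa

Cap-side area A_cap = π/4 × (280 mm)² = 61580 mm^2
P = F / A = 9.50e5 N / A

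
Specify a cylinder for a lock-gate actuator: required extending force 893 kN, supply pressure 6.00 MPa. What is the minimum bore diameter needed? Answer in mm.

D ≈ 435 mm

Extension force acts on the full piston face: F = P × (π/4)D².
D = √(4F / (πP)) = √(4 × 893 kN / (π × 6.00 MPa))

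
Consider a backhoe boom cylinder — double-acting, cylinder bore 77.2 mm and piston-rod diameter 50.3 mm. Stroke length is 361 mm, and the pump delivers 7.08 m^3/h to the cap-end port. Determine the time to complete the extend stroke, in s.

Cap-side area A_cap = π/4 × (77.2 mm)² = 4681 mm^2
Swept volume V = A × L; t = V / Q = A·L / Q

t ≈ 0.859 s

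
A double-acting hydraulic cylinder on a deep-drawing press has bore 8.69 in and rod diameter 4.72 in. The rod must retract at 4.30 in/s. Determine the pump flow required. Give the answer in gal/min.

Q ≈ 46.7 gal/min

Rod-side annular area A_ann = π/4 × (8.69² − 4.72²) = 41.81 in^2
Q = A × v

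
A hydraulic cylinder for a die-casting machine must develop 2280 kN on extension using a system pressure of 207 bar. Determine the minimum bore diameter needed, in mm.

Extension force acts on the full piston face: F = P × (π/4)D².
D = √(4F / (πP)) = √(4 × 2280 kN / (π × 207 bar))

D ≈ 374 mm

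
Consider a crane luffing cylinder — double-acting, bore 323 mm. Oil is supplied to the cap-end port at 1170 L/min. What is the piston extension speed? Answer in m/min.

Cap-side area A_cap = π/4 × (323 mm)² = 81940 mm^2
v = Q / A

v ≈ 14.3 m/min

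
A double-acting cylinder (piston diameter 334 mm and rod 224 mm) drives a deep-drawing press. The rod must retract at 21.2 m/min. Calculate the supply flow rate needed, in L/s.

Q ≈ 17.0 L/s

Rod-side annular area A_ann = π/4 × (334² − 224²) = 48210 mm^2
Q = A × v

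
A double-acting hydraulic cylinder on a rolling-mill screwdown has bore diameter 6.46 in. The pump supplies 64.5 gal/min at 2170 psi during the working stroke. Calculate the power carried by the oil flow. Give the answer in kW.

Hydraulic power = P × Q

W ≈ 60.9 kW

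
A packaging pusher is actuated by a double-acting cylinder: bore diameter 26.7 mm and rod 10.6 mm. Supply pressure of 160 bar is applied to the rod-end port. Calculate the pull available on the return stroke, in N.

F ≈ 7550 N

Rod-side annular area A_ann = π/4 × (26.7² − 10.6²) = 471.7 mm^2
On retraction the pressure acts on the annular area (bore minus rod).
F = P × A_ann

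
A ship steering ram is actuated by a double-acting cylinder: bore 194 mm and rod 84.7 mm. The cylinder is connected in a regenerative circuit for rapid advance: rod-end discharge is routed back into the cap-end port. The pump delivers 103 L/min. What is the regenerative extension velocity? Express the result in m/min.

v ≈ 18.3 m/min

In regeneration the rod-end outflow joins the pump flow into the cap end, so the net volume the pump must supply per unit advance equals the rod cross-section area.
Rod cross-section A_rod = π/4 × (84.7 mm)² = 5635 mm^2
v = Q_pump / A_rod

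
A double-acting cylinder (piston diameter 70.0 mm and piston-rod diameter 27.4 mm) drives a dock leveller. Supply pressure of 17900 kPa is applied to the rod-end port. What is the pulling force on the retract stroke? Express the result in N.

Rod-side annular area A_ann = π/4 × (70.0² − 27.4²) = 3259 mm^2
On retraction the pressure acts on the annular area (bore minus rod).
F = P × A_ann

F ≈ 58300 N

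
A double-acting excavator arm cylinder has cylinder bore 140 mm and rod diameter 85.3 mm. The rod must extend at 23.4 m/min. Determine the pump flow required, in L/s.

Cap-side area A_cap = π/4 × (140 mm)² = 15390 mm^2
Q = A × v

Q ≈ 6.00 L/s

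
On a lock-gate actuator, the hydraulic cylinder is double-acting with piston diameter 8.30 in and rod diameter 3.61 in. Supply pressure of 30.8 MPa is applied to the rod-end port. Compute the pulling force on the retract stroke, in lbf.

Rod-side annular area A_ann = π/4 × (8.30² − 3.61²) = 43.87 in^2
On retraction the pressure acts on the annular area (bore minus rod).
F = P × A_ann

F ≈ 1.96e5 lbf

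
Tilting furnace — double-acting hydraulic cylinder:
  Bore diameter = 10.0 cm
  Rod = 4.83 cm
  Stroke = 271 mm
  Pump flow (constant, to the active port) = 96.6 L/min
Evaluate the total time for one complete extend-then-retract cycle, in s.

t ≈ 2.34 s

Cap-side area A_cap = π/4 × (10.0 cm)² = 78.54 cm^2
Rod-side annular area A_ann = π/4 × (10.0² − 4.83²) = 60.22 cm^2
t_ext = A_cap·L/Q = 1.322 s
t_ret = A_ann·L/Q = 1.014 s
t_cycle = t_ext + t_ret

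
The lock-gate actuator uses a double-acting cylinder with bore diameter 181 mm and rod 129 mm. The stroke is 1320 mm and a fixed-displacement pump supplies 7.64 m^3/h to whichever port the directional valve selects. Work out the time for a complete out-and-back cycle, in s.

t ≈ 23.9 s

Cap-side area A_cap = π/4 × (181 mm)² = 25730 mm^2
Rod-side annular area A_ann = π/4 × (181² − 129²) = 12660 mm^2
t_ext = A_cap·L/Q = 16.00 s
t_ret = A_ann·L/Q = 7.875 s
t_cycle = t_ext + t_ret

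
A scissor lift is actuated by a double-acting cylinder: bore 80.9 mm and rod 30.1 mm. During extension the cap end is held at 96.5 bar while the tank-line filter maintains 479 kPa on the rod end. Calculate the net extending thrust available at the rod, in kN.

F ≈ 47.5 kN

Cap-side area A_cap = π/4 × (80.9 mm)² = 5140 mm^2
Rod-side annular area A_ann = π/4 × (80.9² − 30.1²) = 4429 mm^2
Net thrust = P_cap·A_cap − P_rod·A_ann = 49.60 kN − 2.121 kN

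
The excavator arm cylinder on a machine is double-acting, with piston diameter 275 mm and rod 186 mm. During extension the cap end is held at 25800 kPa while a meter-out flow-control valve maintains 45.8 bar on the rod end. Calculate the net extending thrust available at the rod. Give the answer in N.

Cap-side area A_cap = π/4 × (275 mm)² = 59400 mm^2
Rod-side annular area A_ann = π/4 × (275² − 186²) = 32220 mm^2
Net thrust = P_cap·A_cap − P_rod·A_ann = 1.532e6 N − 1.476e5 N

F ≈ 1.38e6 N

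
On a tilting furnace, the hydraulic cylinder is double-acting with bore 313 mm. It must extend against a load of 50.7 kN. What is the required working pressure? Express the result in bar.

P ≈ 6.59 bar

Cap-side area A_cap = π/4 × (313 mm)² = 76940 mm^2
P = F / A = 50.7 kN / A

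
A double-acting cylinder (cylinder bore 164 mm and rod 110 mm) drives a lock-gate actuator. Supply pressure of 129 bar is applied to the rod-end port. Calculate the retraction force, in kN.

Rod-side annular area A_ann = π/4 × (164² − 110²) = 11620 mm^2
On retraction the pressure acts on the annular area (bore minus rod).
F = P × A_ann

F ≈ 150 kN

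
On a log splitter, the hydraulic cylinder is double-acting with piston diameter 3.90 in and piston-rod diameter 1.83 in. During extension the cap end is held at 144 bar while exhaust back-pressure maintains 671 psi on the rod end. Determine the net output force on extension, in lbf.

F ≈ 18700 lbf

Cap-side area A_cap = π/4 × (3.90 in)² = 11.95 in^2
Rod-side annular area A_ann = π/4 × (3.90² − 1.83²) = 9.316 in^2
Net thrust = P_cap·A_cap − P_rod·A_ann = 24950 lbf − 6251 lbf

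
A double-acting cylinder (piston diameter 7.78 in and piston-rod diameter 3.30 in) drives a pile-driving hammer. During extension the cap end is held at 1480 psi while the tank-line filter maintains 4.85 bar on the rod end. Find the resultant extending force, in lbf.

Cap-side area A_cap = π/4 × (7.78 in)² = 47.54 in^2
Rod-side annular area A_ann = π/4 × (7.78² − 3.30²) = 38.99 in^2
Net thrust = P_cap·A_cap − P_rod·A_ann = 70360 lbf − 2742 lbf

F ≈ 67600 lbf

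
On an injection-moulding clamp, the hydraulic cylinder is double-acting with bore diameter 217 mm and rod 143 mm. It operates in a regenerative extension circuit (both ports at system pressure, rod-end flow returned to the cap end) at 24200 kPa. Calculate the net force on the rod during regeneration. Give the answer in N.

F ≈ 3.89e5 N

With equal pressure on both faces, forces on the annular region cancel; the net push is pressure × rod cross-section.
Rod cross-section A_rod = π/4 × (143 mm)² = 16060 mm^2
F = P × A_rod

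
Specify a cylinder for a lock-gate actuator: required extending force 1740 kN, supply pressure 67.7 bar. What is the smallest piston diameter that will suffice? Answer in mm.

Extension force acts on the full piston face: F = P × (π/4)D².
D = √(4F / (πP)) = √(4 × 1740 kN / (π × 67.7 bar))

D ≈ 572 mm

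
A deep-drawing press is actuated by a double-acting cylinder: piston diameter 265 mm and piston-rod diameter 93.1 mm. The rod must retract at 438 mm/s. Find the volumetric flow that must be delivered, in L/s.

Rod-side annular area A_ann = π/4 × (265² − 93.1²) = 48350 mm^2
Q = A × v

Q ≈ 21.2 L/s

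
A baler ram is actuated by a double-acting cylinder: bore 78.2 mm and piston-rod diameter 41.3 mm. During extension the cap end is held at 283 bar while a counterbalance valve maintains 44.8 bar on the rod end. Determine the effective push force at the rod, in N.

Cap-side area A_cap = π/4 × (78.2 mm)² = 4803 mm^2
Rod-side annular area A_ann = π/4 × (78.2² − 41.3²) = 3463 mm^2
Net thrust = P_cap·A_cap − P_rod·A_ann = 1.359e5 N − 15520 N

F ≈ 1.20e5 N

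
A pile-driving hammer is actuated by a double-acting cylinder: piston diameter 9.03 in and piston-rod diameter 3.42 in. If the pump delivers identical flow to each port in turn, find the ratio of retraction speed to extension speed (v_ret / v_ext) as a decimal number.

v_ret/v_ext ≈ 1.17

Cap-side area A_cap = π/4 × (9.03 in)² = 64.04 in^2
Rod-side annular area A_ann = π/4 × (9.03² − 3.42²) = 54.86 in^2
For equal Q, v ∝ 1/A, so v_ret/v_ext = A_cap/A_ann.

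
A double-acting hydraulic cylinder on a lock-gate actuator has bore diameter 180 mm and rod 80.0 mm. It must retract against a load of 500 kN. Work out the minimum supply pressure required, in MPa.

P ≈ 24.5 MPa

Rod-side annular area A_ann = π/4 × (180² − 80.0²) = 20420 mm^2
Retraction: pressure acts on the annular area.
P = F / A = 500 kN / A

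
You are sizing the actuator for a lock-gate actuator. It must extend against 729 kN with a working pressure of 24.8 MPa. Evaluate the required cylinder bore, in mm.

D ≈ 193 mm

Extension force acts on the full piston face: F = P × (π/4)D².
D = √(4F / (πP)) = √(4 × 729 kN / (π × 24.8 MPa))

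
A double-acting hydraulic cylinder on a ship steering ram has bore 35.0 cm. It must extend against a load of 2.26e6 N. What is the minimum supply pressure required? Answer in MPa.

P ≈ 23.5 MPa

Cap-side area A_cap = π/4 × (35.0 cm)² = 962.1 cm^2
P = F / A = 2.26e6 N / A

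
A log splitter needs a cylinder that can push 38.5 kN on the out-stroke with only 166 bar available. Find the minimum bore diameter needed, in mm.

Extension force acts on the full piston face: F = P × (π/4)D².
D = √(4F / (πP)) = √(4 × 38.5 kN / (π × 166 bar))

D ≈ 54.3 mm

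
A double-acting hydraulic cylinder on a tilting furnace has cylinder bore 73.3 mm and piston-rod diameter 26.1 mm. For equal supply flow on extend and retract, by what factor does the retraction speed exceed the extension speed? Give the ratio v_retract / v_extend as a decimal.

Cap-side area A_cap = π/4 × (73.3 mm)² = 4220 mm^2
Rod-side annular area A_ann = π/4 × (73.3² − 26.1²) = 3685 mm^2
For equal Q, v ∝ 1/A, so v_ret/v_ext = A_cap/A_ann.

v_ret/v_ext ≈ 1.15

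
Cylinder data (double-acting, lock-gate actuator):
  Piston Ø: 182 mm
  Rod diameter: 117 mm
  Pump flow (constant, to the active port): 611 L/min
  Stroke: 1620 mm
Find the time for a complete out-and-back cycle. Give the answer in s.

Cap-side area A_cap = π/4 × (182 mm)² = 26020 mm^2
Rod-side annular area A_ann = π/4 × (182² − 117²) = 15260 mm^2
t_ext = A_cap·L/Q = 4.139 s
t_ret = A_ann·L/Q = 2.428 s
t_cycle = t_ext + t_ret

t ≈ 6.57 s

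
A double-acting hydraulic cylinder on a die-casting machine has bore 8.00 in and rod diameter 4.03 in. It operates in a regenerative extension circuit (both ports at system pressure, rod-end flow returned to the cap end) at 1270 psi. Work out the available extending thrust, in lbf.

F ≈ 16200 lbf

With equal pressure on both faces, forces on the annular region cancel; the net push is pressure × rod cross-section.
Rod cross-section A_rod = π/4 × (4.03 in)² = 12.76 in^2
F = P × A_rod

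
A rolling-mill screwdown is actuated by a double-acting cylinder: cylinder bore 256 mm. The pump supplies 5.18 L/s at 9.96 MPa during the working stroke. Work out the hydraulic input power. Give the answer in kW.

W ≈ 51.6 kW

Hydraulic power = P × Q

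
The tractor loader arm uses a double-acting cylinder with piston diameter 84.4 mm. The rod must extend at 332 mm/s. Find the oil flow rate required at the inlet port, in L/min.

Cap-side area A_cap = π/4 × (84.4 mm)² = 5595 mm^2
Q = A × v

Q ≈ 111 L/min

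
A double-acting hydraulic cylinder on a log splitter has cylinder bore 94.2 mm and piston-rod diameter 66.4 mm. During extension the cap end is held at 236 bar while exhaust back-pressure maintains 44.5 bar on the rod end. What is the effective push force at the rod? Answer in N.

Cap-side area A_cap = π/4 × (94.2 mm)² = 6969 mm^2
Rod-side annular area A_ann = π/4 × (94.2² − 66.4²) = 3507 mm^2
Net thrust = P_cap·A_cap − P_rod·A_ann = 1.645e5 N − 15600 N

F ≈ 1.49e5 N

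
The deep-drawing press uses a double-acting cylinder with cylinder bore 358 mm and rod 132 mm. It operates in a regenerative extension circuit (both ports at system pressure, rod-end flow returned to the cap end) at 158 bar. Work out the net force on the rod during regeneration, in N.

With equal pressure on both faces, forces on the annular region cancel; the net push is pressure × rod cross-section.
Rod cross-section A_rod = π/4 × (132 mm)² = 13680 mm^2
F = P × A_rod

F ≈ 2.16e5 N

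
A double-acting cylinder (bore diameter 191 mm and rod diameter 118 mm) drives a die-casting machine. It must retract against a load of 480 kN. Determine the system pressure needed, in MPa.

Rod-side annular area A_ann = π/4 × (191² − 118²) = 17720 mm^2
Retraction: pressure acts on the annular area.
P = F / A = 480 kN / A

P ≈ 27.1 MPa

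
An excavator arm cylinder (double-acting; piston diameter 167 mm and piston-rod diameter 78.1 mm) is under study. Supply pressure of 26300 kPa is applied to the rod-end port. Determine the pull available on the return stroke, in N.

F ≈ 4.50e5 N

Rod-side annular area A_ann = π/4 × (167² − 78.1²) = 17110 mm^2
On retraction the pressure acts on the annular area (bore minus rod).
F = P × A_ann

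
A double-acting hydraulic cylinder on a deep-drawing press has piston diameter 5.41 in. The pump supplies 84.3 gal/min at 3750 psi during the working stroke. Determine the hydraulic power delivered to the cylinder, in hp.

Hydraulic power = P × Q

W ≈ 184 hp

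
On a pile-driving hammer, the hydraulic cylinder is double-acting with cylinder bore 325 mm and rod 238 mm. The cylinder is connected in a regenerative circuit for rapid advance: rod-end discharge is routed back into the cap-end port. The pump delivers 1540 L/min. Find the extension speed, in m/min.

v ≈ 34.6 m/min

In regeneration the rod-end outflow joins the pump flow into the cap end, so the net volume the pump must supply per unit advance equals the rod cross-section area.
Rod cross-section A_rod = π/4 × (238 mm)² = 44490 mm^2
v = Q_pump / A_rod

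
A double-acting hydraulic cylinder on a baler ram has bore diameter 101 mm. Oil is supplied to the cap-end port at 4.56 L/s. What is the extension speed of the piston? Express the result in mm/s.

v ≈ 569 mm/s

Cap-side area A_cap = π/4 × (101 mm)² = 8012 mm^2
v = Q / A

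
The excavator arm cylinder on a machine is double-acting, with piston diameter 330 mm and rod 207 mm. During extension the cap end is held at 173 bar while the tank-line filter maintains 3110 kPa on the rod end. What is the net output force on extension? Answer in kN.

Cap-side area A_cap = π/4 × (330 mm)² = 85530 mm^2
Rod-side annular area A_ann = π/4 × (330² − 207²) = 51880 mm^2
Net thrust = P_cap·A_cap − P_rod·A_ann = 1480 kN − 161.3 kN

F ≈ 1320 kN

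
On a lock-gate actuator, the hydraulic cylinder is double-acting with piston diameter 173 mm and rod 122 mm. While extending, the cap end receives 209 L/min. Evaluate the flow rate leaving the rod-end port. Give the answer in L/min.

Q_out ≈ 105 L/min

Cap-side area A_cap = π/4 × (173 mm)² = 23510 mm^2
Rod-side annular area A_ann = π/4 × (173² − 122²) = 11820 mm^2
Piston speed v = Q_in/A_cap; rod-end outflow Q_out = v × A_ann = Q_in × A_ann/A_cap.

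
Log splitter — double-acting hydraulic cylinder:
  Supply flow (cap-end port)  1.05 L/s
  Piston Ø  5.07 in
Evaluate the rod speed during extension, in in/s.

v ≈ 3.17 in/s

Cap-side area A_cap = π/4 × (5.07 in)² = 20.19 in^2
v = Q / A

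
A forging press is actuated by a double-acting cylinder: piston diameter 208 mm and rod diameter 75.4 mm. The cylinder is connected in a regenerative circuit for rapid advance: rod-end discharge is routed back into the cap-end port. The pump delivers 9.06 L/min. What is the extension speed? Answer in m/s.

v ≈ 0.0338 m/s

In regeneration the rod-end outflow joins the pump flow into the cap end, so the net volume the pump must supply per unit advance equals the rod cross-section area.
Rod cross-section A_rod = π/4 × (75.4 mm)² = 4465 mm^2
v = Q_pump / A_rod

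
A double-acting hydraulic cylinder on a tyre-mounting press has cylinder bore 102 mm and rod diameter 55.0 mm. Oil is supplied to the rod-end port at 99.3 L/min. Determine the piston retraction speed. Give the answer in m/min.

v ≈ 17.1 m/min

Rod-side annular area A_ann = π/4 × (102² − 55.0²) = 5795 mm^2
Flow into the rod-end port fills the annular volume.
v = Q / A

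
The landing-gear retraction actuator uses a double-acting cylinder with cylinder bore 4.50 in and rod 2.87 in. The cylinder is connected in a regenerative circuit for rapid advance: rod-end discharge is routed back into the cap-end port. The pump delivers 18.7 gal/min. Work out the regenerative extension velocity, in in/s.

v ≈ 11.1 in/s

In regeneration the rod-end outflow joins the pump flow into the cap end, so the net volume the pump must supply per unit advance equals the rod cross-section area.
Rod cross-section A_rod = π/4 × (2.87 in)² = 6.469 in^2
v = Q_pump / A_rod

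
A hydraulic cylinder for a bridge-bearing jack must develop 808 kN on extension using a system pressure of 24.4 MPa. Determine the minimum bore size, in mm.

Extension force acts on the full piston face: F = P × (π/4)D².
D = √(4F / (πP)) = √(4 × 808 kN / (π × 24.4 MPa))

D ≈ 205 mm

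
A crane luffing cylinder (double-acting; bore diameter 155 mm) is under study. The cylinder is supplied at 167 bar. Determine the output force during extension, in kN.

Cap-side area A_cap = π/4 × (155 mm)² = 18870 mm^2
F = P × A_cap = 167 bar × A_cap

F ≈ 315 kN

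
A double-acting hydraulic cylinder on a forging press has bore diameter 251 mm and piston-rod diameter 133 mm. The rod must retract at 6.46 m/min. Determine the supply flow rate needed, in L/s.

Q ≈ 3.83 L/s

Rod-side annular area A_ann = π/4 × (251² − 133²) = 35590 mm^2
Q = A × v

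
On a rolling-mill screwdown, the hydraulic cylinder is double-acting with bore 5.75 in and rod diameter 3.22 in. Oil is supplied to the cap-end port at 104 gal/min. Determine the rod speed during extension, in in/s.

Cap-side area A_cap = π/4 × (5.75 in)² = 25.97 in^2
v = Q / A

v ≈ 15.4 in/s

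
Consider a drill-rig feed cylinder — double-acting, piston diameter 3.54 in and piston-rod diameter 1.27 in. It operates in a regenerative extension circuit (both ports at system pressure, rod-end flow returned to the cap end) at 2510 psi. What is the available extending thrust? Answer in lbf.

F ≈ 3180 lbf

With equal pressure on both faces, forces on the annular region cancel; the net push is pressure × rod cross-section.
Rod cross-section A_rod = π/4 × (1.27 in)² = 1.267 in^2
F = P × A_rod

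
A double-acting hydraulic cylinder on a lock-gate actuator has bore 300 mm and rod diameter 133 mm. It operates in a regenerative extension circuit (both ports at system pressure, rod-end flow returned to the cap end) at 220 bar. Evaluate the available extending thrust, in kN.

F ≈ 306 kN

With equal pressure on both faces, forces on the annular region cancel; the net push is pressure × rod cross-section.
Rod cross-section A_rod = π/4 × (133 mm)² = 13890 mm^2
F = P × A_rod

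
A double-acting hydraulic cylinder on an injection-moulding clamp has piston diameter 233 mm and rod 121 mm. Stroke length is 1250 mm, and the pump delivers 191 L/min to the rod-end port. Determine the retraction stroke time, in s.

t ≈ 12.2 s

Rod-side annular area A_ann = π/4 × (233² − 121²) = 31140 mm^2
Swept volume V = A × L; t = V / Q = A·L / Q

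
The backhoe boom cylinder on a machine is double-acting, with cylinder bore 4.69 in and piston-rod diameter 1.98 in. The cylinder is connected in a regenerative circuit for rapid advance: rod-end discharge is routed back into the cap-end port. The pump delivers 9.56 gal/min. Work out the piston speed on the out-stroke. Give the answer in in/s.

In regeneration the rod-end outflow joins the pump flow into the cap end, so the net volume the pump must supply per unit advance equals the rod cross-section area.
Rod cross-section A_rod = π/4 × (1.98 in)² = 3.079 in^2
v = Q_pump / A_rod

v ≈ 12.0 in/s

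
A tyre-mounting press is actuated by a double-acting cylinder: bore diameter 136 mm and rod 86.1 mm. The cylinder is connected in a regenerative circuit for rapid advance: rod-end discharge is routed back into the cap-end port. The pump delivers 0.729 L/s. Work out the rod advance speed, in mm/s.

v ≈ 125 mm/s

In regeneration the rod-end outflow joins the pump flow into the cap end, so the net volume the pump must supply per unit advance equals the rod cross-section area.
Rod cross-section A_rod = π/4 × (86.1 mm)² = 5822 mm^2
v = Q_pump / A_rod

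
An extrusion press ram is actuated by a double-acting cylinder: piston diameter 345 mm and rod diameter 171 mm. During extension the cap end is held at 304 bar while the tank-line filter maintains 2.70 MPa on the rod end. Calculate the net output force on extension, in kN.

F ≈ 2650 kN

Cap-side area A_cap = π/4 × (345 mm)² = 93480 mm^2
Rod-side annular area A_ann = π/4 × (345² − 171²) = 70520 mm^2
Net thrust = P_cap·A_cap − P_rod·A_ann = 2842 kN − 190.4 kN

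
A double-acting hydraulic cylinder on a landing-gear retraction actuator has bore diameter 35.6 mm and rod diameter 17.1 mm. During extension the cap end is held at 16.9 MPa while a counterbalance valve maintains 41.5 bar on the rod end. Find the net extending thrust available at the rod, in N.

Cap-side area A_cap = π/4 × (35.6 mm)² = 995.4 mm^2
Rod-side annular area A_ann = π/4 × (35.6² − 17.1²) = 765.7 mm^2
Net thrust = P_cap·A_cap − P_rod·A_ann = 16820 N − 3178 N

F ≈ 13600 N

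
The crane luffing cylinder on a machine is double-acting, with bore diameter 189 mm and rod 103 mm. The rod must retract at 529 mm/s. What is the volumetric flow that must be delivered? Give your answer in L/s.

Q ≈ 10.4 L/s

Rod-side annular area A_ann = π/4 × (189² − 103²) = 19720 mm^2
Q = A × v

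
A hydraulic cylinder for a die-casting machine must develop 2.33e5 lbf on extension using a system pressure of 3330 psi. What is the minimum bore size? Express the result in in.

D ≈ 9.44 in

Extension force acts on the full piston face: F = P × (π/4)D².
D = √(4F / (πP)) = √(4 × 2.33e5 lbf / (π × 3330 psi))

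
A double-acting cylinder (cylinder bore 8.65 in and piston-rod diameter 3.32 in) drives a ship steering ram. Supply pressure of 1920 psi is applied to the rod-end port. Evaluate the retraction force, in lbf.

Rod-side annular area A_ann = π/4 × (8.65² − 3.32²) = 50.11 in^2
On retraction the pressure acts on the annular area (bore minus rod).
F = P × A_ann

F ≈ 96200 lbf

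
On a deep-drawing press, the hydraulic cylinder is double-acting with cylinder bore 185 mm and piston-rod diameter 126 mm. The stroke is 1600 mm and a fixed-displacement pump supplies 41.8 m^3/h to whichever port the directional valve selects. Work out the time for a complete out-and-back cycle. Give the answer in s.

Cap-side area A_cap = π/4 × (185 mm)² = 26880 mm^2
Rod-side annular area A_ann = π/4 × (185² − 126²) = 14410 mm^2
t_ext = A_cap·L/Q = 3.704 s
t_ret = A_ann·L/Q = 1.986 s
t_cycle = t_ext + t_ret

t ≈ 5.69 s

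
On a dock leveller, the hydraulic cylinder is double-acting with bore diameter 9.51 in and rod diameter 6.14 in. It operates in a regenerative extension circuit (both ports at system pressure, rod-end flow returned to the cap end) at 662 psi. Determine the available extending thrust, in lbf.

F ≈ 19600 lbf

With equal pressure on both faces, forces on the annular region cancel; the net push is pressure × rod cross-section.
Rod cross-section A_rod = π/4 × (6.14 in)² = 29.61 in^2
F = P × A_rod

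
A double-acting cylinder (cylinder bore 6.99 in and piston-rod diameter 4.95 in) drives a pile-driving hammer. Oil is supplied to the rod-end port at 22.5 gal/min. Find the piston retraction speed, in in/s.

Rod-side annular area A_ann = π/4 × (6.99² − 4.95²) = 19.13 in^2
Flow into the rod-end port fills the annular volume.
v = Q / A

v ≈ 4.53 in/s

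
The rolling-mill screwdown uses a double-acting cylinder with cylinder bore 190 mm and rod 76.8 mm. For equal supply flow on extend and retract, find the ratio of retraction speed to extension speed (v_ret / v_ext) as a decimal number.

v_ret/v_ext ≈ 1.20

Cap-side area A_cap = π/4 × (190 mm)² = 28350 mm^2
Rod-side annular area A_ann = π/4 × (190² − 76.8²) = 23720 mm^2
For equal Q, v ∝ 1/A, so v_ret/v_ext = A_cap/A_ann.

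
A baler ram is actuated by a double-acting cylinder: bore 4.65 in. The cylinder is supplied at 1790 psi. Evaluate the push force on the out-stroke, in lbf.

Cap-side area A_cap = π/4 × (4.65 in)² = 16.98 in^2
F = P × A_cap = 1790 psi × A_cap

F ≈ 30400 lbf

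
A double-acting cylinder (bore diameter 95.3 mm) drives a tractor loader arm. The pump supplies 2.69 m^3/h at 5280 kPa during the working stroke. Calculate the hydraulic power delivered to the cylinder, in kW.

W ≈ 3.95 kW

Hydraulic power = P × Q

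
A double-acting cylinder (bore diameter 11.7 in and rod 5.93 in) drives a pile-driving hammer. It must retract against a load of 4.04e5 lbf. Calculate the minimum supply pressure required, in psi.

P ≈ 5060 psi

Rod-side annular area A_ann = π/4 × (11.7² − 5.93²) = 79.89 in^2
Retraction: pressure acts on the annular area.
P = F / A = 4.04e5 lbf / A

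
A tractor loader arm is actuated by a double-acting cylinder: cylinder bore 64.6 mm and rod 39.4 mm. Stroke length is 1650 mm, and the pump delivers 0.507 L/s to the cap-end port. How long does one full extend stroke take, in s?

Cap-side area A_cap = π/4 × (64.6 mm)² = 3278 mm^2
Swept volume V = A × L; t = V / Q = A·L / Q

t ≈ 10.7 s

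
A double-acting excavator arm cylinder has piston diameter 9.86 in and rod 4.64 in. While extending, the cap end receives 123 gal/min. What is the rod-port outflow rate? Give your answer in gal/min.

Q_out ≈ 95.8 gal/min

Cap-side area A_cap = π/4 × (9.86 in)² = 76.36 in^2
Rod-side annular area A_ann = π/4 × (9.86² − 4.64²) = 59.45 in^2
Piston speed v = Q_in/A_cap; rod-end outflow Q_out = v × A_ann = Q_in × A_ann/A_cap.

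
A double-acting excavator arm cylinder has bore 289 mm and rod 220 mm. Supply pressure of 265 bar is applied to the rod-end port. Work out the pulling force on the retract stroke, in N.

Rod-side annular area A_ann = π/4 × (289² − 220²) = 27580 mm^2
On retraction the pressure acts on the annular area (bore minus rod).
F = P × A_ann

F ≈ 7.31e5 N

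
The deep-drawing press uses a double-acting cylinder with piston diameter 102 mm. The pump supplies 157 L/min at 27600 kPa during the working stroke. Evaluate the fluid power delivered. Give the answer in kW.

Hydraulic power = P × Q

W ≈ 72.2 kW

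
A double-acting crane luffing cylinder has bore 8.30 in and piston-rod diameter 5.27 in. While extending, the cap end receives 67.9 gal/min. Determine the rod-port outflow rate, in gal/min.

Q_out ≈ 40.5 gal/min

Cap-side area A_cap = π/4 × (8.30 in)² = 54.11 in^2
Rod-side annular area A_ann = π/4 × (8.30² − 5.27²) = 32.29 in^2
Piston speed v = Q_in/A_cap; rod-end outflow Q_out = v × A_ann = Q_in × A_ann/A_cap.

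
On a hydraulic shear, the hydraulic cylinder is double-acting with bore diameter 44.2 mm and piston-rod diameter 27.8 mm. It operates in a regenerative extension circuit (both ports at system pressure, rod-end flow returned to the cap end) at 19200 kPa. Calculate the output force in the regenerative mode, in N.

With equal pressure on both faces, forces on the annular region cancel; the net push is pressure × rod cross-section.
Rod cross-section A_rod = π/4 × (27.8 mm)² = 607.0 mm^2
F = P × A_rod

F ≈ 11700 N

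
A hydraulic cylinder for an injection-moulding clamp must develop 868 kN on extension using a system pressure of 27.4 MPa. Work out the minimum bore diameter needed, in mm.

D ≈ 201 mm

Extension force acts on the full piston face: F = P × (π/4)D².
D = √(4F / (πP)) = √(4 × 868 kN / (π × 27.4 MPa))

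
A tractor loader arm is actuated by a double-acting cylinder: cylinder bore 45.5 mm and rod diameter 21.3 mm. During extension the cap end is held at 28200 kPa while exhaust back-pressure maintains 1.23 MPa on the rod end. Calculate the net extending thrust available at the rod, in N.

Cap-side area A_cap = π/4 × (45.5 mm)² = 1626 mm^2
Rod-side annular area A_ann = π/4 × (45.5² − 21.3²) = 1270 mm^2
Net thrust = P_cap·A_cap − P_rod·A_ann = 45850 N − 1562 N

F ≈ 44300 N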